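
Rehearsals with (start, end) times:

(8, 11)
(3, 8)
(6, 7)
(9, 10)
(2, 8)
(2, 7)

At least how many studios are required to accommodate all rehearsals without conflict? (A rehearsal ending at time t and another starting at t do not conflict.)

The answer is the maximum number of intervals overlapping at any instant.
Events (time:±→running): 2:+→1 2:+→2 3:+→3 6:+→4 … peak 4.

4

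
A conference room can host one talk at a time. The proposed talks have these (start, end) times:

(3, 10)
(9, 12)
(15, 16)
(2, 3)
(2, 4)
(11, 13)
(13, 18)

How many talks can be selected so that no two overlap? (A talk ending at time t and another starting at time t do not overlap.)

Sort by end time and greedily take each interval whose start is ≥ the last chosen end.
By end time: (2,3), (2,4), (3,10), (9,12), (11,13), (15,16), (13,18).
Pick (2,3); next start ≥ 3 → (3,10); next start ≥ 10 → (11,13); next start ≥ 13 → (15,16).
Selected 4 talks.

4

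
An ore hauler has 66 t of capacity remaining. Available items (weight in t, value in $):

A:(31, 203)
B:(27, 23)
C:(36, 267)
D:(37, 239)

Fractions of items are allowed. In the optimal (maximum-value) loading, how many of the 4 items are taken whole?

Ratios (sorted): C 7.42, A 6.55, D 6.46, B 0.85
take C (36 @ 267); take 30/31 of A → 196.45. Capacity used 66/66.
1 item(s) taken whole; one partial (take 30/31 of A).

1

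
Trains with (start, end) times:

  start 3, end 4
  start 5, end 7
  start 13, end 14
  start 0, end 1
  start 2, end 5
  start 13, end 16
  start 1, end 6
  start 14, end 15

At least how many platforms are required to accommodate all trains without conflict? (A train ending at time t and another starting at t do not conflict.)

3

Count concurrent intervals with a sweep; the peak is the room count.
starts: [0, 1, 2, 3, 5, 13, 13, 14]
ends:   [1, 4, 5, 6, 7, 14, 15, 16]
s0→1 e1→0 s1→1 s2→2 s3→3  — peak 3.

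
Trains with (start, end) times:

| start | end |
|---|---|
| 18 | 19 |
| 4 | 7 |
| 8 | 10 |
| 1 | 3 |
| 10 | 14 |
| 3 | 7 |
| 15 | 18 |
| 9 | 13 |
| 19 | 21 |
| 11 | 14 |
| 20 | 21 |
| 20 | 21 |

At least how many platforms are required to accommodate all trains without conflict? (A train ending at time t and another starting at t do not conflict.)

3

Count concurrent intervals with a sweep; the peak is the room count.
starts: [1, 3, 4, 8, 9, 10, 11, 15, 18, 19, 20, 20]
ends:   [3, 7, 7, 10, 13, 14, 14, 18, 19, 21, 21, 21]
s1→1 e3→0 s3→1 s4→2 e7→1 e7→0 s8→1 s9→2 e10→1 s10→2 s11→3  — peak 3.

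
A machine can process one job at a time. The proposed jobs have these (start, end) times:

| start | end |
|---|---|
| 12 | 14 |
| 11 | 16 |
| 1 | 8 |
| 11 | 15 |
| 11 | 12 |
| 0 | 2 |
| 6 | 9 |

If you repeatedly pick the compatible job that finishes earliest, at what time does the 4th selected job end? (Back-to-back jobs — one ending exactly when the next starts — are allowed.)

14

Sorted by end: (0,2)  (1,8)  (6,9)  (11,12)  (12,14)  (11,15)  (11,16)
take (0,2); take (6,9); take (11,12); take (12,14); skip (11,16).
Selected: (0,2) (6,9) (11,12) (12,14)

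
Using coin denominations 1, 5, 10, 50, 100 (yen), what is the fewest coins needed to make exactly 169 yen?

8

169 = 1×100 + 1×50 + 1×10 + 1×5 + 4×1
Total coins = 1 + 1 + 1 + 1 + 4 = 8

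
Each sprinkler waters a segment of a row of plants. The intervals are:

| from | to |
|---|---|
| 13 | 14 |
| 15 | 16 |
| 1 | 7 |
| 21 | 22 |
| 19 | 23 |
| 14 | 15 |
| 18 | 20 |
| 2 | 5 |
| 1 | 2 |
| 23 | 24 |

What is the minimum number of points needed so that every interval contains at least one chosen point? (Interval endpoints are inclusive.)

By right end: [1,2]  [2,5]  [1,7]  [13,14]  [14,15]  [15,16]  [18,20]  [21,22]  [19,23]  [23,24]
[1,2] uncovered → point at 2; [13,14] uncovered → point at 14; [15,16] uncovered → point at 16; [18,20] uncovered → point at 20; [21,22] uncovered → point at 22; [23,24] uncovered → point at 24.
Points: 2, 14, 16, 20, 22, 24 (6 total).

6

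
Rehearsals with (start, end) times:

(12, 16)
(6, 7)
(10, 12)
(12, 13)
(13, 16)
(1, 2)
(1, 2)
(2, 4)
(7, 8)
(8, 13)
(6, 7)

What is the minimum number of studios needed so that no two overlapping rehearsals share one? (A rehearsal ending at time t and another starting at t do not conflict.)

starts: [1, 1, 2, 6, 6, 7, 8, 10, 12, 12, 13]
ends:   [2, 2, 4, 7, 7, 8, 12, 13, 13, 16, 16]
s1→1 s1→2 e2→1 e2→0 s2→1 e4→0 s6→1 s6→2 e7→1 e7→0 s7→1 e8→0 s8→1 s10→2 e12→1 s12→2 s12→3  — peak 3.

3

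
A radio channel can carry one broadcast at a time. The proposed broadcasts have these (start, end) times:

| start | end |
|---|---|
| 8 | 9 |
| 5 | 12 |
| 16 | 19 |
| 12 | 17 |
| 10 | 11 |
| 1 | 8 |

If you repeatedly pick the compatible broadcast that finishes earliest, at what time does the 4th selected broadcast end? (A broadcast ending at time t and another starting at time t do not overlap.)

17

Order by finish time; keep every interval that doesn't clash with the previous kept one.
Sorted by end: (1,8)  (8,9)  (10,11)  (5,12)  (12,17)  (16,19)
take (1,8); take (8,9); take (10,11); take (12,17).
Selected: (1,8) (8,9) (10,11) (12,17)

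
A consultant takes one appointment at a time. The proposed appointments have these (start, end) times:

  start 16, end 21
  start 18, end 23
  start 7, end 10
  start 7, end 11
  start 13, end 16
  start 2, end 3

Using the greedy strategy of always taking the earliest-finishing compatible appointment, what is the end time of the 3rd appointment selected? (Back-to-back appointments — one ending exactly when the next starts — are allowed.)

16

Sort by end time and greedily take each interval whose start is ≥ the last chosen end.
By end time: (2,3), (7,10), (7,11), (13,16), (16,21), (18,23).
Pick (2,3); next start ≥ 3 → (7,10); next start ≥ 10 → (13,16); next start ≥ 16 → (16,21).
Selected: (2,3) (7,10) (13,16) (16,21)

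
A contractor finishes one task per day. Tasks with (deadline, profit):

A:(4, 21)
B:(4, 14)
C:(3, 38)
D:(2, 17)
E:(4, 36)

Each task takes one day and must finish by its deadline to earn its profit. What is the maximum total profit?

By profit: C(d3,38), E(d4,36), A(d4,21), D(d2,17), B(d4,14)
C→slot 3; E→slot 4; A→slot 2; D→slot 1; B skipped.
Profit = 17 + 21 + 38 + 36 = 112

112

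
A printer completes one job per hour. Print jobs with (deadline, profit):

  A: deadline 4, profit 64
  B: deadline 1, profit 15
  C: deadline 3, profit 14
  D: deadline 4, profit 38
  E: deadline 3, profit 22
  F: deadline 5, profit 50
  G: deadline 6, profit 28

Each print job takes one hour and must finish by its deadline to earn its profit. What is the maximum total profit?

217

Profit order: A=64 F=50 D=38 G=28 E=22 B=15 C=14
Assign: A→slot 4, F→slot 5, D→slot 3, G→slot 6, E→slot 2, B→slot 1, C skipped.
Slots: [1:B] [2:E] [3:D] [4:A] [5:F] [6:G]
Profit = 15 + 22 + 38 + 64 + 50 + 28 = 217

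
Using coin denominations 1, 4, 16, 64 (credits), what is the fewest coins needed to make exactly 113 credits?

5

113 − 1×64→49 − 3×16→1 − 1×1→0
Total coins = 1 + 3 + 1 = 5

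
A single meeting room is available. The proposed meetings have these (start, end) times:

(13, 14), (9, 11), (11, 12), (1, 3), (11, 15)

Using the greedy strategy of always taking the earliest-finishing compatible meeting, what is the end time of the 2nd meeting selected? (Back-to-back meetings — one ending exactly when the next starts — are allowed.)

11

Order by finish time; keep every interval that doesn't clash with the previous kept one.
Sorted by end: (1,3)  (9,11)  (11,12)  (13,14)  (11,15)
take (1,3); take (9,11); take (11,12); take (13,14); skip (11,15).
Selected: (1,3) (9,11) (11,12) (13,14)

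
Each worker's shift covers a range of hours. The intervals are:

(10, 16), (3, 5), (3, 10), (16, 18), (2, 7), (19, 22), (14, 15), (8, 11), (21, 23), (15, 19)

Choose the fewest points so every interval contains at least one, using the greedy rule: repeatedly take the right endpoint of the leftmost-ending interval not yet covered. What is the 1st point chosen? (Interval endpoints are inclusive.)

Process intervals by earliest right end; each time one isn't hit yet, stab at its right endpoint.
Sorted: [3,5] [2,7] [3,10] [8,11] [14,15] [10,16] [16,18] [15,19] [19,22] [21,23]
{[3,5],[2,7],[3,10]} hit by 5; {[8,11]} hit by 11; {[14,15],[10,16]} hit by 15; {[16,18],[15,19]} hit by 18; {[19,22],[21,23]} hit by 22.
Points: 5, 11, 15, 18, 22 (5 total).

5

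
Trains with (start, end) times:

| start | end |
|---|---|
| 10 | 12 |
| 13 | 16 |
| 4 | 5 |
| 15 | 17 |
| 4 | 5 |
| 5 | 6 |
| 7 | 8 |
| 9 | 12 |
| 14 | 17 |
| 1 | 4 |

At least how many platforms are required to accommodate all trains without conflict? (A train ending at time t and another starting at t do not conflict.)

The answer is the maximum number of intervals overlapping at any instant.
starts: [1, 4, 4, 5, 7, 9, 10, 13, 14, 15]
ends:   [4, 5, 5, 6, 8, 12, 12, 16, 17, 17]
s1→1 e4→0 s4→1 s4→2 e5→1 e5→0 s5→1 e6→0 s7→1 e8→0 s9→1 s10→2 e12→1 e12→0 s13→1 s14→2 s15→3  — peak 3.

3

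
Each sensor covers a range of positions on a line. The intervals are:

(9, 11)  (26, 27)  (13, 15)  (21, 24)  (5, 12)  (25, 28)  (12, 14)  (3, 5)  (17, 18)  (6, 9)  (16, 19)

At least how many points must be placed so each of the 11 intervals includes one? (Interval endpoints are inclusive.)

6

Process intervals by earliest right end; each time one isn't hit yet, stab at its right endpoint.
By right end: [3,5]  [6,9]  [9,11]  [5,12]  [12,14]  [13,15]  [17,18]  [16,19]  [21,24]  [26,27]  [25,28]
[3,5] uncovered → point at 5; [6,9] uncovered → point at 9; [12,14] uncovered → point at 14; [17,18] uncovered → point at 18; [21,24] uncovered → point at 24; [26,27] uncovered → point at 27.
Points: 5, 9, 14, 18, 24, 27 (6 total).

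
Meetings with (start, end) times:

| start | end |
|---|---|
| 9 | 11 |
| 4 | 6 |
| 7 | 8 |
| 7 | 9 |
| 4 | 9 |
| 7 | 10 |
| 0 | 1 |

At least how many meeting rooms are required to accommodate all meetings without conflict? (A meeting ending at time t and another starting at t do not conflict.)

4

starts: [0, 4, 4, 7, 7, 7, 9]
ends:   [1, 6, 8, 9, 9, 10, 11]
s0→1 e1→0 s4→1 s4→2 e6→1 s7→2 s7→3 s7→4  — peak 4.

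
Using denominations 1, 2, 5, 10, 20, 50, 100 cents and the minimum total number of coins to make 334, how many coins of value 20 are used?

1

Use the largest denomination that fits, subtract, and repeat.
334 = 3×100 + 1×20 + 1×10 + 2×2
Count of 20: 1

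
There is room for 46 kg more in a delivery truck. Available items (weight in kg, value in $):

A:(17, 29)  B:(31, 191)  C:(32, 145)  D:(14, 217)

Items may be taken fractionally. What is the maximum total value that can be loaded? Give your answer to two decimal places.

412.53

Order: D (217/14=15.50) > B (191/31=6.16) > C (145/32=4.53) > A (29/17=1.71)
Fill: take D (14 @ 217) → take B (31 @ 191) → take 1/32 of C → 4.53; 46/46 used.
Total value = 412.53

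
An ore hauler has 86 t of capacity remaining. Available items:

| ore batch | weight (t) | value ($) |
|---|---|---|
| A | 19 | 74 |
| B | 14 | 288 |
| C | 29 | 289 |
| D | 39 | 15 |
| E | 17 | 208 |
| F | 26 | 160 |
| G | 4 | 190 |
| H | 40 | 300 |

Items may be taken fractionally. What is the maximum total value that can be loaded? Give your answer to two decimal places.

Order: G (190/4=47.50) > B (288/14=20.57) > E (208/17=12.24) > C (289/29=9.97) > H (300/40=7.50) > F (160/26=6.15) > A (74/19=3.89) > D (15/39=0.38)
Fill: take G (4 @ 190) → take B (14 @ 288) → take E (17 @ 208) → take C (29 @ 289) → take 22/40 of H → 165.00; 86/86 used.
Total value = 1140.00

1140.00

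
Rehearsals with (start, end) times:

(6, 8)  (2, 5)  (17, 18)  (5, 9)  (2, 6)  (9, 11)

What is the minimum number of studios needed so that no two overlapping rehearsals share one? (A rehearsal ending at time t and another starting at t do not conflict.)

2

Count concurrent intervals with a sweep; the peak is the room count.
Events (time:±→running): 2:+→1 2:+→2 … peak 2.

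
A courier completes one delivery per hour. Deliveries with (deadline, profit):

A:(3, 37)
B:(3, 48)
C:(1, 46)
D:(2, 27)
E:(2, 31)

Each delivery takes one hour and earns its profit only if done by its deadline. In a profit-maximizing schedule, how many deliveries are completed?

3

Profit order: B=48 C=46 A=37 E=31 D=27
Assign: B→slot 3, C→slot 1, A→slot 2, E skipped, D skipped.
Slots: [1:C] [2:A] [3:B]
3 of 5 scheduled.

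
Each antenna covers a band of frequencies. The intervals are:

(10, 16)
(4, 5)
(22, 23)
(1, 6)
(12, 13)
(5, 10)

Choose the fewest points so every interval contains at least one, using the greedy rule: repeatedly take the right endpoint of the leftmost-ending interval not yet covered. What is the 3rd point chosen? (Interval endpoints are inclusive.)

Process intervals by earliest right end; each time one isn't hit yet, stab at its right endpoint.
By right end: [4,5]  [1,6]  [5,10]  [12,13]  [10,16]  [22,23]
[4,5] uncovered → point at 5; [12,13] uncovered → point at 13; [22,23] uncovered → point at 23.
Points: 5, 13, 23 (3 total).

23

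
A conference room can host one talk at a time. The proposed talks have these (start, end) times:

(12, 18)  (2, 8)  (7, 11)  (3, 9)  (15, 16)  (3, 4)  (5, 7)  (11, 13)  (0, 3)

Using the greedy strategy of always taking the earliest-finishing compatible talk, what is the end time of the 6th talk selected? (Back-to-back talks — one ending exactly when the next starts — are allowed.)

16

By end time: (0,3), (3,4), (5,7), (2,8), (3,9), (7,11), (11,13), (15,16), (12,18).
Pick (0,3); next start ≥ 3 → (3,4); next start ≥ 4 → (5,7); next start ≥ 7 → (7,11); next start ≥ 11 → (11,13); next start ≥ 13 → (15,16).
Selected: (0,3) (3,4) (5,7) (7,11) (11,13) (15,16)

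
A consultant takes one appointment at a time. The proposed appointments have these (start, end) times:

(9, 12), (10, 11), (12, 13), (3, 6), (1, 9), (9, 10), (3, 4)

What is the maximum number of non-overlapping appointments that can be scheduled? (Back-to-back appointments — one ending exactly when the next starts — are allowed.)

Sorted by end: (3,4)  (3,6)  (1,9)  (9,10)  (10,11)  (9,12)  (12,13)
take (3,4); skip (3,6); skip (1,9); take (9,10); take (10,11); skip (9,12); take (12,13).
Selected 4 appointments.

4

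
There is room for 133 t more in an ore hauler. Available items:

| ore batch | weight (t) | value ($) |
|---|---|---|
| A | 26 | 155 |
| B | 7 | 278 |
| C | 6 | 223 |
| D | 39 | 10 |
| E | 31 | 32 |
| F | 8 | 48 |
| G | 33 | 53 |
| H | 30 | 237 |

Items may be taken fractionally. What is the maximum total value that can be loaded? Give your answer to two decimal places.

1017.74

Order: B (278/7=39.71) > C (223/6=37.17) > H (237/30=7.90) > F (48/8=6.00) > A (155/26=5.96) > G (53/33=1.61) > E (32/31=1.03) > D (10/39=0.26)
Fill: take B (7 @ 278) → take C (6 @ 223) → take H (30 @ 237) → take F (8 @ 48) → take A (26 @ 155) → take G (33 @ 53) → take 23/31 of E → 23.74; 133/133 used.
Total value = 1017.74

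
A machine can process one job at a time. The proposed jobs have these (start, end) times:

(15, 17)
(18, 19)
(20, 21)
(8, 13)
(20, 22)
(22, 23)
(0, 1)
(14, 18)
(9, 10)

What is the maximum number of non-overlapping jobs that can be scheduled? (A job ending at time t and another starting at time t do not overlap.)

6

Greedy by earliest finish: after sorting by end time, pick each interval compatible with the last pick.
Sorted by end: (0,1)  (9,10)  (8,13)  (15,17)  (14,18)  (18,19)  (20,21)  (20,22)  (22,23)
take (0,1); take (9,10); take (15,17); take (18,19); take (20,21); take (22,23).
Selected 6 jobs.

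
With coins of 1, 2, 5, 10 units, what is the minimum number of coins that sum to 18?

4

18 − 1×10→8 − 1×5→3 − 1×2→1 − 1×1→0
Total coins = 1 + 1 + 1 + 1 = 4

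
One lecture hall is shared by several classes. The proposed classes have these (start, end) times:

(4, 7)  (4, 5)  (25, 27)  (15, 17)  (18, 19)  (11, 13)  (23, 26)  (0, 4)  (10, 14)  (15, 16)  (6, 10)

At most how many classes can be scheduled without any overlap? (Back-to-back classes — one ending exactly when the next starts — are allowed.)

7

Order by finish time; keep every interval that doesn't clash with the previous kept one.
By end time: (0,4), (4,5), (4,7), (6,10), (11,13), (10,14), (15,16), (15,17), (18,19), (23,26), (25,27).
Pick (0,4); next start ≥ 4 → (4,5); next start ≥ 5 → (6,10); next start ≥ 10 → (11,13); next start ≥ 13 → (15,16); next start ≥ 16 → (18,19); next start ≥ 19 → (23,26).
Selected 7 classes.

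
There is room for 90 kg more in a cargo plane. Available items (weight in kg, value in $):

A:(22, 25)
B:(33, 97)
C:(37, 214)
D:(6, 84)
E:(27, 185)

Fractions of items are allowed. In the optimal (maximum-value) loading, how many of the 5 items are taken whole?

Order: D (84/6=14.00) > E (185/27=6.85) > C (214/37=5.78) > B (97/33=2.94) > A (25/22=1.14)
Fill: take D (6 @ 84) → take E (27 @ 185) → take C (37 @ 214) → take 20/33 of B → 58.79; 90/90 used.
3 item(s) taken whole; one partial (take 20/33 of B).

3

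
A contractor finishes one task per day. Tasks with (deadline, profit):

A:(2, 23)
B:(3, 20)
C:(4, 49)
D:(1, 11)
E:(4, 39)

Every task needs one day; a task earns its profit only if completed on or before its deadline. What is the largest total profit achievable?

131

By profit: C(d4,49), E(d4,39), A(d2,23), B(d3,20), D(d1,11)
C→slot 4; E→slot 3; A→slot 2; B→slot 1; D skipped.
Profit = 20 + 23 + 39 + 49 = 131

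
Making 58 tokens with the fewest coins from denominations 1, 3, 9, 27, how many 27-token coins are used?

2

Greedy: take as many of the largest coin as possible, then repeat with the remainder.
58 − 2×27→4 − 1×3→1 − 1×1→0
Count of 27: 2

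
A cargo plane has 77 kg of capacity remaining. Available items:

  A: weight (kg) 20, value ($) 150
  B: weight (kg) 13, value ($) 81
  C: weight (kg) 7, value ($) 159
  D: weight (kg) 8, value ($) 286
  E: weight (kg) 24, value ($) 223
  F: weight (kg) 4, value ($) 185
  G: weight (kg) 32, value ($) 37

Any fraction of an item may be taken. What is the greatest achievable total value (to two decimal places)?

1085.16

Greedy by value/weight ratio, highest first.
Order: F (185/4=46.25) > D (286/8=35.75) > C (159/7=22.71) > E (223/24=9.29) > A (150/20=7.50) > B (81/13=6.23) > G (37/32=1.16)
Fill: take F (4 @ 185) → take D (8 @ 286) → take C (7 @ 159) → take E (24 @ 223) → take A (20 @ 150) → take B (13 @ 81) → take 1/32 of G → 1.16; 77/77 used.
Total value = 1085.16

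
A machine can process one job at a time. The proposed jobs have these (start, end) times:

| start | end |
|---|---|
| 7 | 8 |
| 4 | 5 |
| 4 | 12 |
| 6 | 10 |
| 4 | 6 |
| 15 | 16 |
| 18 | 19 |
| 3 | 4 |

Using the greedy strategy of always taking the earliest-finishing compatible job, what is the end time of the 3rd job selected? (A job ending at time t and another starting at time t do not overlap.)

Sorted by end: (3,4)  (4,5)  (4,6)  (7,8)  (6,10)  (4,12)  (15,16)  (18,19)
take (3,4); take (4,5); skip (4,6); take (7,8); take (15,16); take (18,19).
Selected: (3,4) (4,5) (7,8) (15,16) (18,19)

8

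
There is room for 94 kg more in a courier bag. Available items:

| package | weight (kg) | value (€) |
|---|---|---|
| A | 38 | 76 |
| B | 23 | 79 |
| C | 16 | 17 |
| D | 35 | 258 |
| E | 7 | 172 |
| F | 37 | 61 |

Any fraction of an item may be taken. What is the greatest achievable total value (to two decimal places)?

567.00

Order: E (172/7=24.57) > D (258/35=7.37) > B (79/23=3.43) > A (76/38=2.00) > F (61/37=1.65) > C (17/16=1.06)
Fill: take E (7 @ 172) → take D (35 @ 258) → take B (23 @ 79) → take 29/38 of A → 58.00; 94/94 used.
Total value = 567.00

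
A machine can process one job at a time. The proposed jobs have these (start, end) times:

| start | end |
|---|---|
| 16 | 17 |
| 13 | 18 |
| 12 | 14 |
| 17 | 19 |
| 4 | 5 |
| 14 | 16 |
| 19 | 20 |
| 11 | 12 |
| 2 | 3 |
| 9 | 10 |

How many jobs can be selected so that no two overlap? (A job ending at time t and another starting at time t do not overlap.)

Sort by end time and greedily take each interval whose start is ≥ the last chosen end.
Sorted by end: (2,3)  (4,5)  (9,10)  (11,12)  (12,14)  (14,16)  (16,17)  (13,18)  (17,19)  (19,20)
take (2,3); take (4,5); take (9,10); take (11,12); take (12,14); take (14,16); take (16,17); skip (13,18); take (17,19); take (19,20).
Selected 9 jobs.

9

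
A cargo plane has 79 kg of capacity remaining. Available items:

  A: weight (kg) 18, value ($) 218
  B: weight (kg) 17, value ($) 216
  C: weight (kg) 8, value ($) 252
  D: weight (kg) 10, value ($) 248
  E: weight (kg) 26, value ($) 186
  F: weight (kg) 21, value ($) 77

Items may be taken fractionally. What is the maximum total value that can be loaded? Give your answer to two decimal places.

1120.00

Greedy by value/weight ratio, highest first.
Ratios (sorted): C 31.50, D 24.80, B 12.71, A 12.11, E 7.15, F 3.67
take C (8 @ 252); take D (10 @ 248); take B (17 @ 216); take A (18 @ 218); take E (26 @ 186). Capacity used 79/79.
Total value = 1120.00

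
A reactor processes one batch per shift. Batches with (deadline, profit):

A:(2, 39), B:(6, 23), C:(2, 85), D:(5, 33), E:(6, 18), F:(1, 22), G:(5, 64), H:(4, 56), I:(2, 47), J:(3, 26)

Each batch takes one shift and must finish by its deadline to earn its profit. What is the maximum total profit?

308

Take jobs in profit order; each goes to the latest open slot no later than its deadline.
By profit: C(d2,85), G(d5,64), H(d4,56), I(d2,47), A(d2,39), D(d5,33), J(d3,26), B(d6,23), F(d1,22), E(d6,18)
C→slot 2; G→slot 5; H→slot 4; I→slot 1; A skipped; D→slot 3; J skipped; B→slot 6; F skipped; E skipped.
Profit = 47 + 85 + 33 + 56 + 64 + 23 = 308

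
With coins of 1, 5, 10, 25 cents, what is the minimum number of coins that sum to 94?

Greedy: take as many of the largest coin as possible, then repeat with the remainder.
94 = 3×25 + 1×10 + 1×5 + 4×1
Total coins = 3 + 1 + 1 + 4 = 9

9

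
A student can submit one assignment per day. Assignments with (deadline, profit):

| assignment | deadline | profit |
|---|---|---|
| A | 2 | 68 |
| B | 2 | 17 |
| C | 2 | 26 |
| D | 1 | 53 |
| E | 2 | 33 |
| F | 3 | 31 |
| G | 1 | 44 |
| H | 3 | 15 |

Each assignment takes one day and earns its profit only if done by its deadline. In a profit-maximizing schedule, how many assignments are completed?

3

By profit: A(d2,68), D(d1,53), G(d1,44), E(d2,33), F(d3,31), C(d2,26), B(d2,17), H(d3,15)
A→slot 2; D→slot 1; G skipped; E skipped; F→slot 3; C skipped; B skipped; H skipped.
3 of 8 scheduled.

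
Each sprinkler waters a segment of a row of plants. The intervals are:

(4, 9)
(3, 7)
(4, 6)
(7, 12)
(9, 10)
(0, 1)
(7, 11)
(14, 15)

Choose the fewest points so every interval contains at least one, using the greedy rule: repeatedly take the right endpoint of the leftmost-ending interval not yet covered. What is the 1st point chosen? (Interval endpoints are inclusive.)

1

Sort by right endpoint; whenever an interval is uncovered, place a point at its right end.
By right end: [0,1]  [4,6]  [3,7]  [4,9]  [9,10]  [7,11]  [7,12]  [14,15]
[0,1] uncovered → point at 1; [4,6] uncovered → point at 6; [9,10] uncovered → point at 10; [14,15] uncovered → point at 15.
Points: 1, 6, 10, 15 (4 total).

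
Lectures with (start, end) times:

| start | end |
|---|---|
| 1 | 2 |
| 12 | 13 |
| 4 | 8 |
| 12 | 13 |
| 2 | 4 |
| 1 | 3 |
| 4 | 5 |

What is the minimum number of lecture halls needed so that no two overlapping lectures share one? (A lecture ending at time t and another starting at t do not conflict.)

starts: [1, 1, 2, 4, 4, 12, 12]
ends:   [2, 3, 4, 5, 8, 13, 13]
s1→1 s1→2  — peak 2.

2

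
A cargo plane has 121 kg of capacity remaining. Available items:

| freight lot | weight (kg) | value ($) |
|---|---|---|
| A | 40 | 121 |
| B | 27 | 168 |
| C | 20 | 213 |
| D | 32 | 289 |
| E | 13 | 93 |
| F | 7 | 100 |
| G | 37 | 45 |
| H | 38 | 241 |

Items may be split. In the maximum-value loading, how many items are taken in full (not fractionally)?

Greedy by value/weight ratio, highest first.
Order: F (100/7=14.29) > C (213/20=10.65) > D (289/32=9.03) > E (93/13=7.15) > H (241/38=6.34) > B (168/27=6.22) > A (121/40=3.02) > G (45/37=1.22)
Fill: take F (7 @ 100) → take C (20 @ 213) → take D (32 @ 289) → take E (13 @ 93) → take H (38 @ 241) → take 11/27 of B → 68.44; 121/121 used.
5 item(s) taken whole; one partial (take 11/27 of B).

5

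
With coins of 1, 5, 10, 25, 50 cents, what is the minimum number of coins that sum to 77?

77 = 1×50 + 1×25 + 2×1
Total coins = 1 + 1 + 2 = 4

4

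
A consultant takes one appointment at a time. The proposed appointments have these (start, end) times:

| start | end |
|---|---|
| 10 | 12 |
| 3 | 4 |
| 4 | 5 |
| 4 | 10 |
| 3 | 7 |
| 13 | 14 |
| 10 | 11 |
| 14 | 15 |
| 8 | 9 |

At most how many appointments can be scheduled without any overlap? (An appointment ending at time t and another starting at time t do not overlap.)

Greedy by earliest finish: after sorting by end time, pick each interval compatible with the last pick.
Sorted by end: (3,4)  (4,5)  (3,7)  (8,9)  (4,10)  (10,11)  (10,12)  (13,14)  (14,15)
take (3,4); take (4,5); skip (3,7); take (8,9); take (10,11); skip (10,12); take (13,14); take (14,15).
Selected 6 appointments.

6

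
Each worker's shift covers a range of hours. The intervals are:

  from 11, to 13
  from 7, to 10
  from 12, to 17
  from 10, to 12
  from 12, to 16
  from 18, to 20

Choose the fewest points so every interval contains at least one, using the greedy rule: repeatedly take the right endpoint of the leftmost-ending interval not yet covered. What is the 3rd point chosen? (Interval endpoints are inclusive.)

Process intervals by earliest right end; each time one isn't hit yet, stab at its right endpoint.
By right end: [7,10]  [10,12]  [11,13]  [12,16]  [12,17]  [18,20]
[7,10] uncovered → point at 10; [11,13] uncovered → point at 13; [18,20] uncovered → point at 20.
Points: 10, 13, 20 (3 total).

20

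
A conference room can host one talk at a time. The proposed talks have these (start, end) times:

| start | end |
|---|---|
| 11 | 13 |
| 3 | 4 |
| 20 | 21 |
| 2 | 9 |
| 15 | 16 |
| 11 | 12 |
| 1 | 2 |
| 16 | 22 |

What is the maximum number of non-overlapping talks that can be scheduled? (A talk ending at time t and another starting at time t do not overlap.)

Sort by end time and greedily take each interval whose start is ≥ the last chosen end.
Sorted by end: (1,2)  (3,4)  (2,9)  (11,12)  (11,13)  (15,16)  (20,21)  (16,22)
take (1,2); take (3,4); take (11,12); skip (11,13); take (15,16); take (20,21).
Selected 5 talks.

5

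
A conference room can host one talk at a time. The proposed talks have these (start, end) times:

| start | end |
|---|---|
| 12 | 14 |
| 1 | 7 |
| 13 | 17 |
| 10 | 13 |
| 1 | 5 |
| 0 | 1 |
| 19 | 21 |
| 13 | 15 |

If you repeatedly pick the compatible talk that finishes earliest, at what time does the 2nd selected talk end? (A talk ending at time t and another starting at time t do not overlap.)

5

Order by finish time; keep every interval that doesn't clash with the previous kept one.
Sorted by end: (0,1)  (1,5)  (1,7)  (10,13)  (12,14)  (13,15)  (13,17)  (19,21)
take (0,1); take (1,5); take (10,13); take (13,15); take (19,21).
Selected: (0,1) (1,5) (10,13) (13,15) (19,21)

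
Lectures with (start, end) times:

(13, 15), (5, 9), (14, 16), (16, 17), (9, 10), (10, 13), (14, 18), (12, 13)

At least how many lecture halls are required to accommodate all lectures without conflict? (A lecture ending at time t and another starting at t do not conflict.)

3

starts: [5, 9, 10, 12, 13, 14, 14, 16]
ends:   [9, 10, 13, 13, 15, 16, 17, 18]
s5→1 e9→0 s9→1 e10→0 s10→1 s12→2 e13→1 e13→0 s13→1 s14→2 s14→3  — peak 3.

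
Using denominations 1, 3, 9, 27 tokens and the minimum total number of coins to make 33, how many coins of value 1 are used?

33 − 1×27→6 − 2×3→0
Count of 1: 0

0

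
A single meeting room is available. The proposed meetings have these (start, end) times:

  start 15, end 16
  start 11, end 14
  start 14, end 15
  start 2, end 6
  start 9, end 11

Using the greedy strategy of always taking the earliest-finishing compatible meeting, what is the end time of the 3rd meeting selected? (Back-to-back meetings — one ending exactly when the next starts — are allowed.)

14

Sort by end time and greedily take each interval whose start is ≥ the last chosen end.
By end time: (2,6), (9,11), (11,14), (14,15), (15,16).
Pick (2,6); next start ≥ 6 → (9,11); next start ≥ 11 → (11,14); next start ≥ 14 → (14,15); next start ≥ 15 → (15,16).
Selected: (2,6) (9,11) (11,14) (14,15) (15,16)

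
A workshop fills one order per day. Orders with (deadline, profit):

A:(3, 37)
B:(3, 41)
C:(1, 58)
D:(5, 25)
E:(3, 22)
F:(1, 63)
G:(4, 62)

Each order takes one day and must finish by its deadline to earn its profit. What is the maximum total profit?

By profit: F(d1,63), G(d4,62), C(d1,58), B(d3,41), A(d3,37), D(d5,25), E(d3,22)
F→slot 1; G→slot 4; C skipped; B→slot 3; A→slot 2; D→slot 5; E skipped.
Profit = 63 + 37 + 41 + 62 + 25 = 228

228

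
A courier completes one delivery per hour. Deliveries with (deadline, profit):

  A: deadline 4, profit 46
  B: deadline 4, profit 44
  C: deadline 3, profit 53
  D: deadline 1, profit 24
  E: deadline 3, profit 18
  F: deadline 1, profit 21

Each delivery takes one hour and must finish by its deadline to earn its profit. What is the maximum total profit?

By profit: C(d3,53), A(d4,46), B(d4,44), D(d1,24), F(d1,21), E(d3,18)
C→slot 3; A→slot 4; B→slot 2; D→slot 1; F skipped; E skipped.
Profit = 24 + 44 + 53 + 46 = 167

167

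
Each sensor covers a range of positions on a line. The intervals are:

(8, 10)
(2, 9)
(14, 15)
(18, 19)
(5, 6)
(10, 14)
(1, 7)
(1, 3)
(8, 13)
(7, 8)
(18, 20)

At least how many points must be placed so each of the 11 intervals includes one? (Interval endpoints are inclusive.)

5

By right end: [1,3]  [5,6]  [1,7]  [7,8]  [2,9]  [8,10]  [8,13]  [10,14]  [14,15]  [18,19]  [18,20]
[1,3] uncovered → point at 3; [5,6] uncovered → point at 6; [7,8] uncovered → point at 8; [10,14] uncovered → point at 14; [18,19] uncovered → point at 19.
Points: 3, 6, 8, 14, 19 (5 total).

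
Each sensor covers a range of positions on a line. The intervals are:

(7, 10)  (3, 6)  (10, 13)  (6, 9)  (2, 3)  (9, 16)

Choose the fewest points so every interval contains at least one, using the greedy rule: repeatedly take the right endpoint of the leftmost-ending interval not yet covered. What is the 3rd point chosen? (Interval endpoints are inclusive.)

13

By right end: [2,3]  [3,6]  [6,9]  [7,10]  [10,13]  [9,16]
[2,3] uncovered → point at 3; [6,9] uncovered → point at 9; [10,13] uncovered → point at 13.
Points: 3, 9, 13 (3 total).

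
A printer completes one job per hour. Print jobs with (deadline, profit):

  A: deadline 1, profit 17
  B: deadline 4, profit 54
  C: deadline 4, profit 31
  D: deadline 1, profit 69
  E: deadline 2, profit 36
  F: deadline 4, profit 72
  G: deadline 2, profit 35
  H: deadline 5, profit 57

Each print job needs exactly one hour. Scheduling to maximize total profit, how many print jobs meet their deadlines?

Take jobs in profit order; each goes to the latest open slot no later than its deadline.
By profit: F(d4,72), D(d1,69), H(d5,57), B(d4,54), E(d2,36), G(d2,35), C(d4,31), A(d1,17)
F→slot 4; D→slot 1; H→slot 5; B→slot 3; E→slot 2; G skipped; C skipped; A skipped.
5 of 8 scheduled.

5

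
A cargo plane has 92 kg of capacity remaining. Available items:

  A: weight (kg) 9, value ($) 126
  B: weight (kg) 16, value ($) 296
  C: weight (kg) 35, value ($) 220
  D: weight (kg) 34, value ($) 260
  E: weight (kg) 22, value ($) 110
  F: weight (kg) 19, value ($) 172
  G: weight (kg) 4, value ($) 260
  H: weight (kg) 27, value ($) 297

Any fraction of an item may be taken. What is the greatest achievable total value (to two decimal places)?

1281.00

Sort by value per unit weight and fill in that order.
Ratios (sorted): G 65.00, B 18.50, A 14.00, H 11.00, F 9.05, D 7.65, C 6.29, E 5.00
take G (4 @ 260); take B (16 @ 296); take A (9 @ 126); take H (27 @ 297); take F (19 @ 172); take 17/34 of D → 130.00. Capacity used 92/92.
Total value = 1281.00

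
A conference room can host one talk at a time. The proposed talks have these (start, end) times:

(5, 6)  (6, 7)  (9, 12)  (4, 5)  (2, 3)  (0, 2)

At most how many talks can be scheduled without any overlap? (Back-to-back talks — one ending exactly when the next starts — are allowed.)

Greedy by earliest finish: after sorting by end time, pick each interval compatible with the last pick.
Sorted by end: (0,2)  (2,3)  (4,5)  (5,6)  (6,7)  (9,12)
take (0,2); take (2,3); take (4,5); take (5,6); take (6,7); take (9,12).
Selected 6 talks.

6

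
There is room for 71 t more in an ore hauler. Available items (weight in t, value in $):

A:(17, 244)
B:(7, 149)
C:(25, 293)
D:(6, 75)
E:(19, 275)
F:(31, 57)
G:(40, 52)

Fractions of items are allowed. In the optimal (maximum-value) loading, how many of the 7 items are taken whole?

4

Ratios (sorted): B 21.29, E 14.47, A 14.35, D 12.50, C 11.72, F 1.84, G 1.30
take B (7 @ 149); take E (19 @ 275); take A (17 @ 244); take D (6 @ 75); take 22/25 of C → 257.84. Capacity used 71/71.
4 item(s) taken whole; one partial (take 22/25 of C).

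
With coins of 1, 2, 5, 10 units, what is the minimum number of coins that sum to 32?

Greedy: take as many of the largest coin as possible, then repeat with the remainder.
32 = 3×10 + 1×2
Total coins = 3 + 1 = 4

4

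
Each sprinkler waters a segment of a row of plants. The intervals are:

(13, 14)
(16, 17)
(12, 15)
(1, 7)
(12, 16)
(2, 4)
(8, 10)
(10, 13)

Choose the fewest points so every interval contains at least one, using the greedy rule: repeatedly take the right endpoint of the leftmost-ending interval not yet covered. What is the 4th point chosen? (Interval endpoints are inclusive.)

Sort by right endpoint; whenever an interval is uncovered, place a point at its right end.
By right end: [2,4]  [1,7]  [8,10]  [10,13]  [13,14]  [12,15]  [12,16]  [16,17]
[2,4] uncovered → point at 4; [8,10] uncovered → point at 10; [13,14] uncovered → point at 14; [16,17] uncovered → point at 17.
Points: 4, 10, 14, 17 (4 total).

17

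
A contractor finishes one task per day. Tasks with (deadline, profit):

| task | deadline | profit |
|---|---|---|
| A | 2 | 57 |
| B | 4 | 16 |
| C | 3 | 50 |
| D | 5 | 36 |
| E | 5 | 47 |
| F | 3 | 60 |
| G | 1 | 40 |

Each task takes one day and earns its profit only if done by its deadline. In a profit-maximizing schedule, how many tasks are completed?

5

Sort by profit descending; place each in the latest free slot ≤ its deadline.
By profit: F(d3,60), A(d2,57), C(d3,50), E(d5,47), G(d1,40), D(d5,36), B(d4,16)
F→slot 3; A→slot 2; C→slot 1; E→slot 5; G skipped; D→slot 4; B skipped.
5 of 7 scheduled.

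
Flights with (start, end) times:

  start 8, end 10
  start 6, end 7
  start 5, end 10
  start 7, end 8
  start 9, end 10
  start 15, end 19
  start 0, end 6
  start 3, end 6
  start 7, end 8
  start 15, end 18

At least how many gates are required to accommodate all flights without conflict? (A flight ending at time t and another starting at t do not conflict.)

3

Events (time:±→running): 0:+→1 3:+→2 5:+→3 … peak 3.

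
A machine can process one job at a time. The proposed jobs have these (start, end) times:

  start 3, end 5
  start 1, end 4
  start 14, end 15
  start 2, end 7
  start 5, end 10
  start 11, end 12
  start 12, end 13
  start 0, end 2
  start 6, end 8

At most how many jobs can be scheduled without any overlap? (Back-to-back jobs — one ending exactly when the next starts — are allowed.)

Order by finish time; keep every interval that doesn't clash with the previous kept one.
Sorted by end: (0,2)  (1,4)  (3,5)  (2,7)  (6,8)  (5,10)  (11,12)  (12,13)  (14,15)
take (0,2); take (3,5); take (6,8); take (11,12); take (12,13); take (14,15).
Selected 6 jobs.

6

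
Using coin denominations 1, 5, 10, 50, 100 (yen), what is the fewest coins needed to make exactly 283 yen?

9

283 = 2×100 + 1×50 + 3×10 + 3×1
Total coins = 2 + 1 + 3 + 3 = 9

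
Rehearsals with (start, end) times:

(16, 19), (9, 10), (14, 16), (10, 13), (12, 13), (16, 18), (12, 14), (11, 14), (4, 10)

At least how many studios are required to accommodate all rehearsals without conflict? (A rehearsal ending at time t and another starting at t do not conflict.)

4

Count concurrent intervals with a sweep; the peak is the room count.
Events (time:±→running): 4:+→1 9:+→2 10:-→1 10:-→0 10:+→1 11:+→2 12:+→3 12:+→4 … peak 4.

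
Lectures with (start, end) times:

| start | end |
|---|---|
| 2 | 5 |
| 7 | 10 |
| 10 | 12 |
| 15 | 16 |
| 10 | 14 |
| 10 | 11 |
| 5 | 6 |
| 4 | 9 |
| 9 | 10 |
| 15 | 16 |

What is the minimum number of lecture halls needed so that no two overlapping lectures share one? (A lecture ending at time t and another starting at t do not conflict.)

starts: [2, 4, 5, 7, 9, 10, 10, 10, 15, 15]
ends:   [5, 6, 9, 10, 10, 11, 12, 14, 16, 16]
s2→1 s4→2 e5→1 s5→2 e6→1 s7→2 e9→1 s9→2 e10→1 e10→0 s10→1 s10→2 s10→3  — peak 3.

3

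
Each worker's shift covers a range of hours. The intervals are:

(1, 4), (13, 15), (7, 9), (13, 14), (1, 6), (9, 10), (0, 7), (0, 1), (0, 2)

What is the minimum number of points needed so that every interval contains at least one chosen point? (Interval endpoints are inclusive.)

Process intervals by earliest right end; each time one isn't hit yet, stab at its right endpoint.
Sorted: [0,1] [0,2] [1,4] [1,6] [0,7] [7,9] [9,10] [13,14] [13,15]
{[0,1],[0,2],[1,4],[1,6],[0,7]} hit by 1; {[7,9],[9,10]} hit by 9; {[13,14],[13,15]} hit by 14.
Points: 1, 9, 14 (3 total).

3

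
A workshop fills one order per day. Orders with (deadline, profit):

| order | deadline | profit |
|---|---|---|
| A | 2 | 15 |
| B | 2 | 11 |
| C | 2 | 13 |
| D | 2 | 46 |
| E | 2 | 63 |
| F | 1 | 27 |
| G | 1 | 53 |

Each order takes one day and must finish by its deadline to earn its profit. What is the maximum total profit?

116

Profit order: E=63 G=53 D=46 F=27 A=15 C=13 B=11
Assign: E→slot 2, G→slot 1, D skipped, F skipped, A skipped, C skipped, B skipped.
Slots: [1:G] [2:E]
Profit = 53 + 63 = 116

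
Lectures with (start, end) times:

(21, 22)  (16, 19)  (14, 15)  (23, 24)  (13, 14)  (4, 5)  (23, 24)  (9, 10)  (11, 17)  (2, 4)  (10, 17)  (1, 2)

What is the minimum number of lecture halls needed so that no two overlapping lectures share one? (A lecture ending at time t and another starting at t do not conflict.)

3

The answer is the maximum number of intervals overlapping at any instant.
starts: [1, 2, 4, 9, 10, 11, 13, 14, 16, 21, 23, 23]
ends:   [2, 4, 5, 10, 14, 15, 17, 17, 19, 22, 24, 24]
s1→1 e2→0 s2→1 e4→0 s4→1 e5→0 s9→1 e10→0 s10→1 s11→2 s13→3  — peak 3.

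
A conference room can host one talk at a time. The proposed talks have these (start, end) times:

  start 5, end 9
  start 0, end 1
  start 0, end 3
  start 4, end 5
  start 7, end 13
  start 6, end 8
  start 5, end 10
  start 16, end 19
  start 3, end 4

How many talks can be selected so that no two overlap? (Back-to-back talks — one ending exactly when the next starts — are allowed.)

Sort by end time and greedily take each interval whose start is ≥ the last chosen end.
Sorted by end: (0,1)  (0,3)  (3,4)  (4,5)  (6,8)  (5,9)  (5,10)  (7,13)  (16,19)
take (0,1); take (3,4); take (4,5); take (6,8); skip (5,10); take (16,19).
Selected 5 talks.

5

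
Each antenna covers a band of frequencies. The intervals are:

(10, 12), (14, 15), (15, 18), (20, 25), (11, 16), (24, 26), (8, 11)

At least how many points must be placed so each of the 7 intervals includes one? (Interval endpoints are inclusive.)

3

Sort by right endpoint; whenever an interval is uncovered, place a point at its right end.
By right end: [8,11]  [10,12]  [14,15]  [11,16]  [15,18]  [20,25]  [24,26]
[8,11] uncovered → point at 11; [14,15] uncovered → point at 15; [20,25] uncovered → point at 25.
Points: 11, 15, 25 (3 total).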